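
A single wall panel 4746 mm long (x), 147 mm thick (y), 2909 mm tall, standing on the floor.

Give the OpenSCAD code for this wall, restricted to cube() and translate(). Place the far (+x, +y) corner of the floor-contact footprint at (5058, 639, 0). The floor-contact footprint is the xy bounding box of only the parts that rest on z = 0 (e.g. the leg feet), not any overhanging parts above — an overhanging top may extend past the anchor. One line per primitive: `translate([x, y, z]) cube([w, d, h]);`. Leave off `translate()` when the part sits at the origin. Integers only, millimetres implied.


translate([312, 492, 0]) cube([4746, 147, 2909]);


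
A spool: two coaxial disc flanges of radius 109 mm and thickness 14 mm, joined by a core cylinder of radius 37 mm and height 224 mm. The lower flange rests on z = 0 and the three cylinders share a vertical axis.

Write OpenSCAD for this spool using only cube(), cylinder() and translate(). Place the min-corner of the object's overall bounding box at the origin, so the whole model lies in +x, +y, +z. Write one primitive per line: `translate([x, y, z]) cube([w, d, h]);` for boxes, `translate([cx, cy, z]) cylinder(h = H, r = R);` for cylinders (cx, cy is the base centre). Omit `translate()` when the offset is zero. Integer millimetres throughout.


translate([109, 109, 0]) cylinder(h = 14, r = 109);
translate([109, 109, 14]) cylinder(h = 224, r = 37);
translate([109, 109, 238]) cylinder(h = 14, r = 109);


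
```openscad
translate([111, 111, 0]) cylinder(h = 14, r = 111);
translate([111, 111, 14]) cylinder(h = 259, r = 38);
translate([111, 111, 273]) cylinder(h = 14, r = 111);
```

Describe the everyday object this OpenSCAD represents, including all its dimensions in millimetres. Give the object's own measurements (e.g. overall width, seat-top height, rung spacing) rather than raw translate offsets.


A spool: two coaxial disc flanges of radius 111 mm and thickness 14 mm, joined by a core cylinder of radius 38 mm and height 259 mm. The lower flange rests on z = 0 and the three cylinders share a vertical axis.


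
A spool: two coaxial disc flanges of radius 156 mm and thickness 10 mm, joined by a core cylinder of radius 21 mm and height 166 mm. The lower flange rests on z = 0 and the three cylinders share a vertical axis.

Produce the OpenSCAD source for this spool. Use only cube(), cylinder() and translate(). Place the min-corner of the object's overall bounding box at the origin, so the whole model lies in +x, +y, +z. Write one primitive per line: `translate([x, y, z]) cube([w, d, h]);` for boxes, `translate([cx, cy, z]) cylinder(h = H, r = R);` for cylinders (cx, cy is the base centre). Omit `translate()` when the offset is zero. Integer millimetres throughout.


translate([156, 156, 0]) cylinder(h = 10, r = 156);
translate([156, 156, 10]) cylinder(h = 166, r = 21);
translate([156, 156, 176]) cylinder(h = 10, r = 156);


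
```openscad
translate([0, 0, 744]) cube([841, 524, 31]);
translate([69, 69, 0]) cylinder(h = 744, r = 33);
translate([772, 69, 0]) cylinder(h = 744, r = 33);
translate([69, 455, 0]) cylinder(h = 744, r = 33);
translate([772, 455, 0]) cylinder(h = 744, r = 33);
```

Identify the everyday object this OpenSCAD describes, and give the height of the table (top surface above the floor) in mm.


A table. The table height is 775 mm.

A 841×524×31 slab sits at z = 744 on four Ø66 mm round legs — a table. The top surface is at 744 + 31 = 775 mm.


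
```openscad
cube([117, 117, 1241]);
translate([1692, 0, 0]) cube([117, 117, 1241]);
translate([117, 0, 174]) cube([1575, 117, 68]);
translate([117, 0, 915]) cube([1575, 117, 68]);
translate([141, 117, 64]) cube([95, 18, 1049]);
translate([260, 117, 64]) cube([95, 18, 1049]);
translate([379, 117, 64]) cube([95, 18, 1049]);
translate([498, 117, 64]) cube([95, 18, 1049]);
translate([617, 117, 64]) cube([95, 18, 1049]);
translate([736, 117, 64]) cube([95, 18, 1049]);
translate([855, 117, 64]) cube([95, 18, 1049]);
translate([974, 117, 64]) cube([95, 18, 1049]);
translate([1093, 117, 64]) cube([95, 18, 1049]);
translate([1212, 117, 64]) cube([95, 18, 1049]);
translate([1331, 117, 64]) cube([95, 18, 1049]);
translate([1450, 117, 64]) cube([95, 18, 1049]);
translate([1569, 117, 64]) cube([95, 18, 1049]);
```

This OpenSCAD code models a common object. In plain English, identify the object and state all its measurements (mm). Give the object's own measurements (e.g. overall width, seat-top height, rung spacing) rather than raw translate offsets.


A fence section. Two 117×117 mm posts, 1241 mm tall, stand on the floor with a clear span of 1575 mm between their inner faces. Two horizontal rails of 117×68 mm section span the gap between the posts with their undersides at z = 174 mm and z = 915 mm, flush with the posts' −y face. 13 pickets, each 95 mm wide, 18 mm thick and 1049 mm tall, are fixed to the +y face of the rails with their bottoms at z = 64 mm, spaced across the span with a 24 mm gap after the −x post and between neighbouring pickets, with 28 mm left before the +x post.


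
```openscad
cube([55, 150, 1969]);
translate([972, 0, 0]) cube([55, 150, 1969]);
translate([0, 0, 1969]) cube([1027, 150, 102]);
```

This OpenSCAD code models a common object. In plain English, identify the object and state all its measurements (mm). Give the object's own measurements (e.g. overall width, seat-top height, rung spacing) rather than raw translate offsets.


A door frame. The clear opening is 917 mm wide and 1969 mm high. Two 55 mm wide jambs, 150 mm deep, stand either side of the opening from the floor to the top of the opening. A 102 mm thick head sits across the top of both jambs, spanning the full outside width of the frame.


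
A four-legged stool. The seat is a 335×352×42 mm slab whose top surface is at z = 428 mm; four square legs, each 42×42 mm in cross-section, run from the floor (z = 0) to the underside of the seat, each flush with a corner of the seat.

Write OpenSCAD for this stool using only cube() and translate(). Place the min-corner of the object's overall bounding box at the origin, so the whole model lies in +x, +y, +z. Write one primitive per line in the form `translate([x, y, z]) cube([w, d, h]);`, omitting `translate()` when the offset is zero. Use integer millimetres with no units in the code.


// leg_h = 428 - 42 = 386
translate([0, 0, 386]) cube([335, 352, 42]);
cube([42, 42, 386]);
translate([293, 0, 0]) cube([42, 42, 386]);
translate([0, 310, 0]) cube([42, 42, 386]);
translate([293, 310, 0]) cube([42, 42, 386]);


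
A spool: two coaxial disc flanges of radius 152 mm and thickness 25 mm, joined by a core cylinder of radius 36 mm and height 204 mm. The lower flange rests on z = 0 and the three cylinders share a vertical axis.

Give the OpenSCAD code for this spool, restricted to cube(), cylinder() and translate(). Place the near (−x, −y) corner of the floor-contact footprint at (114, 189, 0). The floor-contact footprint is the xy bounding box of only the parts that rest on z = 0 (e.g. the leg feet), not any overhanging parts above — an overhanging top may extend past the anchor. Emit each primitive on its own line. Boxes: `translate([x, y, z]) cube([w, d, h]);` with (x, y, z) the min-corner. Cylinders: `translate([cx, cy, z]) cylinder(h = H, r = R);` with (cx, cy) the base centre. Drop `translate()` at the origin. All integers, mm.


translate([266, 341, 0]) cylinder(h = 25, r = 152);
translate([266, 341, 25]) cylinder(h = 204, r = 36);
translate([266, 341, 229]) cylinder(h = 25, r = 152);


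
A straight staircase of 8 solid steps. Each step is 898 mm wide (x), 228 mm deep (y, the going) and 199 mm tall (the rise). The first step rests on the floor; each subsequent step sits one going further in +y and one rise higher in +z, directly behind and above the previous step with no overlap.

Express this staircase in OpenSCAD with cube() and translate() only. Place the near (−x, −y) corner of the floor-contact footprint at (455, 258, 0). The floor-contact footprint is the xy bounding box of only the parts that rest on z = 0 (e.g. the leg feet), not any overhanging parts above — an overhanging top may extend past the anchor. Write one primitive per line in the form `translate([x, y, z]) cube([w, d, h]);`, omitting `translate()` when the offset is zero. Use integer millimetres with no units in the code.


translate([455, 258, 0]) cube([898, 228, 199]);
translate([455, 486, 199]) cube([898, 228, 199]);
translate([455, 714, 398]) cube([898, 228, 199]);
translate([455, 942, 597]) cube([898, 228, 199]);
translate([455, 1170, 796]) cube([898, 228, 199]);
translate([455, 1398, 995]) cube([898, 228, 199]);
translate([455, 1626, 1194]) cube([898, 228, 199]);
translate([455, 1854, 1393]) cube([898, 228, 199]);


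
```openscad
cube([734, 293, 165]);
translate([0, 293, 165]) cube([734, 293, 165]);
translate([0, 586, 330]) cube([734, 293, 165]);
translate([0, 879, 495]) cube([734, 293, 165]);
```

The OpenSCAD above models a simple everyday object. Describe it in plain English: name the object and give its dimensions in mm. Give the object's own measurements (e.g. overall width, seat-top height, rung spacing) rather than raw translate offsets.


A straight staircase of 4 solid steps. Each step is 734 mm wide (x), 293 mm deep (y, the going) and 165 mm tall (the rise). The first step rests on the floor; each subsequent step sits one going further in +y and one rise higher in +z, directly behind and above the previous step with no overlap.


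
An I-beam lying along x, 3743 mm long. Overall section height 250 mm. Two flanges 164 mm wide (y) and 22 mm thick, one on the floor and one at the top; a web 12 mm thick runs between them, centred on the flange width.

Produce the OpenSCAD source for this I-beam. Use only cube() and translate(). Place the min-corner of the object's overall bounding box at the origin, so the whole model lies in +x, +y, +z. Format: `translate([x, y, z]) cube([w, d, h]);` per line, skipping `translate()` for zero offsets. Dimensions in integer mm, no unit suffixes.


cube([3743, 164, 22]);
translate([0, 76, 22]) cube([3743, 12, 206]);
translate([0, 0, 228]) cube([3743, 164, 22]);


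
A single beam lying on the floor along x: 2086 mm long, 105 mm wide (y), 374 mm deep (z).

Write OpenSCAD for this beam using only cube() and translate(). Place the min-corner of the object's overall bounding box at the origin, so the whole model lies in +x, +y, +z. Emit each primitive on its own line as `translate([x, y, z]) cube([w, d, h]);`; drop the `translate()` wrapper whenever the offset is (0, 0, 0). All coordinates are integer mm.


cube([2086, 105, 374]);


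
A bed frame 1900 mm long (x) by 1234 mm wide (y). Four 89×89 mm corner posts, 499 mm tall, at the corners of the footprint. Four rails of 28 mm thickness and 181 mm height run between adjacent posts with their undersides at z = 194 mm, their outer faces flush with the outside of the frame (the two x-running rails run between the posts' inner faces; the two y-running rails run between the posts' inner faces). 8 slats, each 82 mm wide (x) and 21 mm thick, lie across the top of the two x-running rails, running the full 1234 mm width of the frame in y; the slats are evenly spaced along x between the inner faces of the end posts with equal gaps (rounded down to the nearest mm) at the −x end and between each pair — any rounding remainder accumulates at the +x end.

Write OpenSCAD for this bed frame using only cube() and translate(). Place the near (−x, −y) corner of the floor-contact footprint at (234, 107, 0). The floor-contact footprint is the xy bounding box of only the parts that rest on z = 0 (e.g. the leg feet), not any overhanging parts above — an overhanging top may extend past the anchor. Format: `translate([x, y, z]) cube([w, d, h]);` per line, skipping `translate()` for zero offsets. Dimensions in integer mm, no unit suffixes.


translate([234, 107, 0]) cube([89, 89, 499]);
translate([234, 1252, 0]) cube([89, 89, 499]);
translate([2045, 107, 0]) cube([89, 89, 499]);
translate([2045, 1252, 0]) cube([89, 89, 499]);
translate([323, 107, 194]) cube([1722, 28, 181]);
translate([323, 1313, 194]) cube([1722, 28, 181]);
translate([234, 196, 194]) cube([28, 1056, 181]);
translate([2106, 196, 194]) cube([28, 1056, 181]);
translate([441, 107, 375]) cube([82, 1234, 21]);
translate([641, 107, 375]) cube([82, 1234, 21]);
translate([841, 107, 375]) cube([82, 1234, 21]);
translate([1041, 107, 375]) cube([82, 1234, 21]);
translate([1241, 107, 375]) cube([82, 1234, 21]);
translate([1441, 107, 375]) cube([82, 1234, 21]);
translate([1641, 107, 375]) cube([82, 1234, 21]);
translate([1841, 107, 375]) cube([82, 1234, 21]);


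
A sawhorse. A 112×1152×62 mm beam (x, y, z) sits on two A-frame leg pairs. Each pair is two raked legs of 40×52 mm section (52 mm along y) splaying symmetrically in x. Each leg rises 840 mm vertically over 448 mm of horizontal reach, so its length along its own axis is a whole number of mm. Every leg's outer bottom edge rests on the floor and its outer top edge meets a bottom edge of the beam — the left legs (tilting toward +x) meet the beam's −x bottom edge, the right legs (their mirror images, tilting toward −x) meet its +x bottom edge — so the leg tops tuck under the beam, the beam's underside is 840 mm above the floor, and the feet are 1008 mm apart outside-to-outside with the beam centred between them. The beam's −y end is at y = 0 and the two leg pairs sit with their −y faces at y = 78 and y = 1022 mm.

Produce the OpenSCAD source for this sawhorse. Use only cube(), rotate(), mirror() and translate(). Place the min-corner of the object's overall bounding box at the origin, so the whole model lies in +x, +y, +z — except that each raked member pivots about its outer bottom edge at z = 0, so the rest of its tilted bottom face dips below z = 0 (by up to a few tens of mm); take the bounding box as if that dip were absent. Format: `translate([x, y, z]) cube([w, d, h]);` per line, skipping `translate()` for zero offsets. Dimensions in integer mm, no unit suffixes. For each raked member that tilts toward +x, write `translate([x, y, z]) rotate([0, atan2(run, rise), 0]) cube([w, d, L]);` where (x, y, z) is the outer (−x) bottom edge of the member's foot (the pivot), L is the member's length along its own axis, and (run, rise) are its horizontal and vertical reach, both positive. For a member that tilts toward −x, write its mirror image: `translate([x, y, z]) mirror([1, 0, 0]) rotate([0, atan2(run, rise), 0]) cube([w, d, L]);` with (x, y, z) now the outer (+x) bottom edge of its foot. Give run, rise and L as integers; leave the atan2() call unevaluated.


// leg length = √(448² + 840²) = 952
// right-leg outer foot x = 2·448 + 112 = 1008
// beam min-corner = (448, 0, 840)
translate([448, 0, 840]) cube([112, 1152, 62]);
translate([0, 78, 0]) rotate([0, atan2(448, 840), 0]) cube([40, 52, 952]);
translate([1008, 78, 0]) mirror([1, 0, 0]) rotate([0, atan2(448, 840), 0]) cube([40, 52, 952]);
translate([0, 1022, 0]) rotate([0, atan2(448, 840), 0]) cube([40, 52, 952]);
translate([1008, 1022, 0]) mirror([1, 0, 0]) rotate([0, atan2(448, 840), 0]) cube([40, 52, 952]);


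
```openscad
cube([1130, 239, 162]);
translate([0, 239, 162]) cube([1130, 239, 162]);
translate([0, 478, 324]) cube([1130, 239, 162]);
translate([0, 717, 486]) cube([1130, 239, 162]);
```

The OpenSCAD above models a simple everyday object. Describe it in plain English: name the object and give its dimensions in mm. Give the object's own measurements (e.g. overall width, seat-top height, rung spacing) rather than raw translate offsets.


A straight staircase of 4 solid steps. Each step is 1130 mm wide (x), 239 mm deep (y, the going) and 162 mm tall (the rise). The first step rests on the floor; each subsequent step sits one going further in +y and one rise higher in +z, directly behind and above the previous step with no overlap.


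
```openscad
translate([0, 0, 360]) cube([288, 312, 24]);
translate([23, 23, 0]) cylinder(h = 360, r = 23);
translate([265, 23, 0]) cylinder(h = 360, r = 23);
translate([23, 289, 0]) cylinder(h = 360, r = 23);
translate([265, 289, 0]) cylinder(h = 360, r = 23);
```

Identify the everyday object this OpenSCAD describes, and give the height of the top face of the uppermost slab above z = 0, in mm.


A stool. The seat height is 384 mm.

A 288×312×24 slab at z = 360 on four corner cylinders — a stool. The seat top is 360 + 24 = 384 mm.


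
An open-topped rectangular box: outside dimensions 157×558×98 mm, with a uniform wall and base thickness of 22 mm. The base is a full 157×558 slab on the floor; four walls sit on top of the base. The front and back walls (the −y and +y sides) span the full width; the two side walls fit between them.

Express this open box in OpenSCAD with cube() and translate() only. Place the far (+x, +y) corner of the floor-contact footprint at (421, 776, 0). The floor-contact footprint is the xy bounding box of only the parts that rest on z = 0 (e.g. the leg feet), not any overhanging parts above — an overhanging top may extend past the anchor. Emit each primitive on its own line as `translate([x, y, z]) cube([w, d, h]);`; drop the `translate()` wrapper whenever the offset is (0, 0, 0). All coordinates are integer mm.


translate([264, 218, 0]) cube([157, 558, 22]);
translate([264, 218, 22]) cube([157, 22, 76]);
translate([264, 754, 22]) cube([157, 22, 76]);
translate([264, 240, 22]) cube([22, 514, 76]);
translate([399, 240, 22]) cube([22, 514, 76]);


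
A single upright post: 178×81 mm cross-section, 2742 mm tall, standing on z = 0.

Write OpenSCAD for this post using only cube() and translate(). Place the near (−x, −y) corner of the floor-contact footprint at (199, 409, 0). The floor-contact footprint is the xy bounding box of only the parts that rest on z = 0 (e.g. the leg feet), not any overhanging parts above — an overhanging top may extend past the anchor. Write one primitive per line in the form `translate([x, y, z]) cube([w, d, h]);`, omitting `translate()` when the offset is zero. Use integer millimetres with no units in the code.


translate([199, 409, 0]) cube([178, 81, 2742]);


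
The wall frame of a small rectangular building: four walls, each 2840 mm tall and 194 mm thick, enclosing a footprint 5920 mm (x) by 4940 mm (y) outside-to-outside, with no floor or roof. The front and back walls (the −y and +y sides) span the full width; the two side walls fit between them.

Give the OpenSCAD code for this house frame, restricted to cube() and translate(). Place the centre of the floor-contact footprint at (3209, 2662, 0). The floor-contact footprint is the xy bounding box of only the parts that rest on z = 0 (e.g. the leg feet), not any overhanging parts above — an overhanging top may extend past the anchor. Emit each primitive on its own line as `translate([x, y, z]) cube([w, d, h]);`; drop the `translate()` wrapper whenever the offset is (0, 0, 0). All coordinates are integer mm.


translate([249, 192, 0]) cube([5920, 194, 2840]);
translate([249, 4938, 0]) cube([5920, 194, 2840]);
translate([249, 386, 0]) cube([194, 4552, 2840]);
translate([5975, 386, 0]) cube([194, 4552, 2840]);


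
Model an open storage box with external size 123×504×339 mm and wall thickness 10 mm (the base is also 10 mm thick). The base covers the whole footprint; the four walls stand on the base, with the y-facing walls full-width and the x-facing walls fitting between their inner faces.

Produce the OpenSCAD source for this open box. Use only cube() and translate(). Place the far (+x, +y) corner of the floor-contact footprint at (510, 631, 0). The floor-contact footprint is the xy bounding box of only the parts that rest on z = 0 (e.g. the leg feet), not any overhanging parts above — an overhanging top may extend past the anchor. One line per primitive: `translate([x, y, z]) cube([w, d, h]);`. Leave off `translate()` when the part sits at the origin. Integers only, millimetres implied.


translate([387, 127, 0]) cube([123, 504, 10]);
translate([387, 127, 10]) cube([123, 10, 329]);
translate([387, 621, 10]) cube([123, 10, 329]);
translate([387, 137, 10]) cube([10, 484, 329]);
translate([500, 137, 10]) cube([10, 484, 329]);


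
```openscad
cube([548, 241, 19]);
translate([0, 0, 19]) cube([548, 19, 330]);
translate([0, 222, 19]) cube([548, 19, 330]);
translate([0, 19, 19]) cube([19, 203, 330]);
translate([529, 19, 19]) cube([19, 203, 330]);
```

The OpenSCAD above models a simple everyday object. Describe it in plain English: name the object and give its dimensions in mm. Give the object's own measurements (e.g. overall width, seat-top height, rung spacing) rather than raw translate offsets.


An open-topped rectangular box: outside dimensions 548×241×349 mm, with a uniform wall and base thickness of 19 mm. The base is a full 548×241 slab on the floor; four walls sit on top of the base. The front and back walls (the −y and +y sides) span the full width; the two side walls fit between them.


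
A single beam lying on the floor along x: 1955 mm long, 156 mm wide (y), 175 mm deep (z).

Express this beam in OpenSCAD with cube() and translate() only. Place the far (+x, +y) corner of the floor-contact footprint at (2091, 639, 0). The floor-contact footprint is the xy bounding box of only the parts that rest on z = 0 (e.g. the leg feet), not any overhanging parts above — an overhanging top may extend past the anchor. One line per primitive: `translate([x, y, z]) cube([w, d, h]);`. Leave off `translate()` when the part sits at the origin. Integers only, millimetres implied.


translate([136, 483, 0]) cube([1955, 156, 175]);


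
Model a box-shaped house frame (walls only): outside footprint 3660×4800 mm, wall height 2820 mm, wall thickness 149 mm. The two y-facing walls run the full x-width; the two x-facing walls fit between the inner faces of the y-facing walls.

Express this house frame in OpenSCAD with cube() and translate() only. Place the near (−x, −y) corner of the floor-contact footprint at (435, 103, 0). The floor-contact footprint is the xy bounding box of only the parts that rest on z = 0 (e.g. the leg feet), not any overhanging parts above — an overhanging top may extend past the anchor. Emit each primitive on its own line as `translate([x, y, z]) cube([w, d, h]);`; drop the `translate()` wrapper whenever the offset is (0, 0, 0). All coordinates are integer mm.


translate([435, 103, 0]) cube([3660, 149, 2820]);
translate([435, 4754, 0]) cube([3660, 149, 2820]);
translate([435, 252, 0]) cube([149, 4502, 2820]);
translate([3946, 252, 0]) cube([149, 4502, 2820]);


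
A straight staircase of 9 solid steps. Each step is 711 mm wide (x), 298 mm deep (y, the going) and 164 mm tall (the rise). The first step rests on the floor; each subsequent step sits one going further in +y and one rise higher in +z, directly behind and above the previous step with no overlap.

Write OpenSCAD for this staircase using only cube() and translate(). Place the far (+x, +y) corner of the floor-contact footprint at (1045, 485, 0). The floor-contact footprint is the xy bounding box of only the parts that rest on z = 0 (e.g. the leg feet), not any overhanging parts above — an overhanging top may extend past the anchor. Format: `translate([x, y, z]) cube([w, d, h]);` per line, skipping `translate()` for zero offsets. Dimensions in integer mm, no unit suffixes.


translate([334, 187, 0]) cube([711, 298, 164]);
translate([334, 485, 164]) cube([711, 298, 164]);
translate([334, 783, 328]) cube([711, 298, 164]);
translate([334, 1081, 492]) cube([711, 298, 164]);
translate([334, 1379, 656]) cube([711, 298, 164]);
translate([334, 1677, 820]) cube([711, 298, 164]);
translate([334, 1975, 984]) cube([711, 298, 164]);
translate([334, 2273, 1148]) cube([711, 298, 164]);
translate([334, 2571, 1312]) cube([711, 298, 164]);


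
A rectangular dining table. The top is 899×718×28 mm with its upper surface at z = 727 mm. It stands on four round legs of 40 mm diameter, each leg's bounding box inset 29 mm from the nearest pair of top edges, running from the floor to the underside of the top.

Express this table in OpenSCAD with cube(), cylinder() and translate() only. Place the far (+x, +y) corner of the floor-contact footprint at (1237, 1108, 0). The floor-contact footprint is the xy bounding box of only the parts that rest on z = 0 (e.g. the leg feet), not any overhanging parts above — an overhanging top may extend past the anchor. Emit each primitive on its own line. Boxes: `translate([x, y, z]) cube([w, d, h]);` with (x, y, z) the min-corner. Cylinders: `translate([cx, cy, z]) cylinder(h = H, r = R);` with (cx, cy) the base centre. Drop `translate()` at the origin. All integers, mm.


// leg_h = 727 - 28 = 699
translate([367, 419, 699]) cube([899, 718, 28]);
translate([416, 468, 0]) cylinder(h = 699, r = 20);
translate([1217, 468, 0]) cylinder(h = 699, r = 20);
translate([416, 1088, 0]) cylinder(h = 699, r = 20);
translate([1217, 1088, 0]) cylinder(h = 699, r = 20);


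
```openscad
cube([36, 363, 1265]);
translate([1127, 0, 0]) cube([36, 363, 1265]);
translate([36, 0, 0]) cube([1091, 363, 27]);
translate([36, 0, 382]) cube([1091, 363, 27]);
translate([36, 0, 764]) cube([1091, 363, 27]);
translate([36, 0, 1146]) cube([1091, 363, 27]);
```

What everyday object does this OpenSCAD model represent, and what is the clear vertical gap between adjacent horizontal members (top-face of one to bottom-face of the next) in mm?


A bookshelf. The clear shelf gap is 355 mm.

Two tall side panels with 4 horizontal boards between them — a bookshelf. The first two shelf undersides are at z = 0 and z = 382; with shelf thickness 27, the clear gap is 382 − 0 − 27 = 355 mm.


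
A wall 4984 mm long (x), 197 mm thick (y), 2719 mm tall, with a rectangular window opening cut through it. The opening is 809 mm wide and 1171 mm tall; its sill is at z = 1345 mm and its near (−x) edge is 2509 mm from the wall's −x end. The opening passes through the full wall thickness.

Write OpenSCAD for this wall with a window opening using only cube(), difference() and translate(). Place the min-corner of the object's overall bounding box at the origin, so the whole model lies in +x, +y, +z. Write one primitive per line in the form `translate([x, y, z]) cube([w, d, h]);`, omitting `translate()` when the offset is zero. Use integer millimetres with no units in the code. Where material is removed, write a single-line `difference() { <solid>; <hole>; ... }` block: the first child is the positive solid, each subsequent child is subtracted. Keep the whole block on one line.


difference() { cube([4984, 197, 2719]); translate([2509, 0, 1345]) cube([809, 197, 1171]); }


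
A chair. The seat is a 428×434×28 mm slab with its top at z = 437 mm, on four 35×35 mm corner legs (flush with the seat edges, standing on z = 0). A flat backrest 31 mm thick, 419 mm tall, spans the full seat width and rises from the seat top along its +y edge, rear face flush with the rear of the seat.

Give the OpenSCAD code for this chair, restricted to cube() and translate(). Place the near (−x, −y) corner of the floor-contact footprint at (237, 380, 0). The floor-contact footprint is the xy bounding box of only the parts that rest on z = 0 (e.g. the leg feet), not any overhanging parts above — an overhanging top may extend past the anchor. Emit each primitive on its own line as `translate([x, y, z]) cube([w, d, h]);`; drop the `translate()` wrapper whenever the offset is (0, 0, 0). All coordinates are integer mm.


// leg_h = 437 - 28 = 409
translate([237, 380, 409]) cube([428, 434, 28]);
translate([237, 380, 0]) cube([35, 35, 409]);
translate([630, 380, 0]) cube([35, 35, 409]);
translate([237, 779, 0]) cube([35, 35, 409]);
translate([630, 779, 0]) cube([35, 35, 409]);
translate([237, 783, 437]) cube([428, 31, 419]);


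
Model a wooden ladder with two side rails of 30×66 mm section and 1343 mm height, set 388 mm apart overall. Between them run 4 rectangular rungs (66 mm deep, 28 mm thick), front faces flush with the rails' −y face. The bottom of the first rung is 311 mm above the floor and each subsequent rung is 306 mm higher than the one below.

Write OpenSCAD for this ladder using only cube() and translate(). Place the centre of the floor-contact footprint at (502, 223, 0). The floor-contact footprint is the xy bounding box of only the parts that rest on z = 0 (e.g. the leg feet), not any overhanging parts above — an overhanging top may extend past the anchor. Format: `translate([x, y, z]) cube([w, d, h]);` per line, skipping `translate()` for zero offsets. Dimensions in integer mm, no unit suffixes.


translate([308, 190, 0]) cube([30, 66, 1343]);
translate([666, 190, 0]) cube([30, 66, 1343]);
translate([338, 190, 311]) cube([328, 66, 28]);
translate([338, 190, 617]) cube([328, 66, 28]);
translate([338, 190, 923]) cube([328, 66, 28]);
translate([338, 190, 1229]) cube([328, 66, 28]);


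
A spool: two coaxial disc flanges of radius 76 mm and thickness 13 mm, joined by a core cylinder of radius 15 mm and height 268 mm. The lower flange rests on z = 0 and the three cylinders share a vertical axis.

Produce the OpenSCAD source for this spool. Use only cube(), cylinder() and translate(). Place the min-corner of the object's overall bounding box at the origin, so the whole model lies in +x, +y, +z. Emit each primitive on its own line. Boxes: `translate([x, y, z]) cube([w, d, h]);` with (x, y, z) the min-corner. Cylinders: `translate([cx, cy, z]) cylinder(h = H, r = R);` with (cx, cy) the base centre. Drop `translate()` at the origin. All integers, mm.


translate([76, 76, 0]) cylinder(h = 13, r = 76);
translate([76, 76, 13]) cylinder(h = 268, r = 15);
translate([76, 76, 281]) cylinder(h = 13, r = 76);


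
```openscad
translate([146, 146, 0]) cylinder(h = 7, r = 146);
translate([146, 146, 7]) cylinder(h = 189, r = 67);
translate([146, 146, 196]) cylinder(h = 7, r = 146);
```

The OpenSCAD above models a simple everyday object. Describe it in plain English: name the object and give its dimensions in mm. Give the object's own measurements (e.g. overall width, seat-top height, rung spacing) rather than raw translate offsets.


A spool: two coaxial disc flanges of radius 146 mm and thickness 7 mm, joined by a core cylinder of radius 67 mm and height 189 mm. The lower flange rests on z = 0 and the three cylinders share a vertical axis.


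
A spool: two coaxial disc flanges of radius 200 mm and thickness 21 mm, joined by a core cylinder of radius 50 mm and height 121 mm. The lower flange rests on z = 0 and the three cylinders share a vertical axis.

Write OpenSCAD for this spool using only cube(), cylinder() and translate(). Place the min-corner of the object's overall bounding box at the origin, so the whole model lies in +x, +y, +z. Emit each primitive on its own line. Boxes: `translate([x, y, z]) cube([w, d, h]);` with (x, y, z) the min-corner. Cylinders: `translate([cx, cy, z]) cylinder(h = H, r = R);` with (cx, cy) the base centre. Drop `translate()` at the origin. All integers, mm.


translate([200, 200, 0]) cylinder(h = 21, r = 200);
translate([200, 200, 21]) cylinder(h = 121, r = 50);
translate([200, 200, 142]) cylinder(h = 21, r = 200);


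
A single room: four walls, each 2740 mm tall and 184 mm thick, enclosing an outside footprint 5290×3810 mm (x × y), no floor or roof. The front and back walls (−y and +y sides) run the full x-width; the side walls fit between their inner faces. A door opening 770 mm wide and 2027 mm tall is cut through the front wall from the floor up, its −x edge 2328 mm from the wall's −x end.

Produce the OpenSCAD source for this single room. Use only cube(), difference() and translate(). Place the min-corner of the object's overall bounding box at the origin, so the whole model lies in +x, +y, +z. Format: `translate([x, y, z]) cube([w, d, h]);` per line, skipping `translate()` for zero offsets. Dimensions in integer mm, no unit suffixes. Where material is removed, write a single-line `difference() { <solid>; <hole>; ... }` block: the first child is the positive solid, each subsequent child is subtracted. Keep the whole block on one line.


difference() { cube([5290, 184, 2740]); translate([2328, 0, 0]) cube([770, 184, 2027]); }
translate([0, 3626, 0]) cube([5290, 184, 2740]);
translate([0, 184, 0]) cube([184, 3442, 2740]);
translate([5106, 184, 0]) cube([184, 3442, 2740]);


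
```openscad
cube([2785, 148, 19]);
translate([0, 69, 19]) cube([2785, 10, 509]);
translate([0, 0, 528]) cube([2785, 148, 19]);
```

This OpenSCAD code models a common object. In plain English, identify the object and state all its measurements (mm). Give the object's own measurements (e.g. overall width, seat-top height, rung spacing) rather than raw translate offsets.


An I-beam lying along x, 2785 mm long. Overall section height 547 mm. Two flanges 148 mm wide (y) and 19 mm thick, one on the floor and one at the top; a web 10 mm thick runs between them, centred on the flange width.


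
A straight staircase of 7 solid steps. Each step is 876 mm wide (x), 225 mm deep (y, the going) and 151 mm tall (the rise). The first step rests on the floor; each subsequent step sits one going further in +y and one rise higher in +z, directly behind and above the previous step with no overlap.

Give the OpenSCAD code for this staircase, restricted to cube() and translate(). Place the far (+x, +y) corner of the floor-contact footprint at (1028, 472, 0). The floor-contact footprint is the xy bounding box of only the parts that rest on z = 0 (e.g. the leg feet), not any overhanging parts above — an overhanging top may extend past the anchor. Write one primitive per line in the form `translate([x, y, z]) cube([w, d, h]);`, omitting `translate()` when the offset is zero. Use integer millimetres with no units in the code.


translate([152, 247, 0]) cube([876, 225, 151]);
translate([152, 472, 151]) cube([876, 225, 151]);
translate([152, 697, 302]) cube([876, 225, 151]);
translate([152, 922, 453]) cube([876, 225, 151]);
translate([152, 1147, 604]) cube([876, 225, 151]);
translate([152, 1372, 755]) cube([876, 225, 151]);
translate([152, 1597, 906]) cube([876, 225, 151]);


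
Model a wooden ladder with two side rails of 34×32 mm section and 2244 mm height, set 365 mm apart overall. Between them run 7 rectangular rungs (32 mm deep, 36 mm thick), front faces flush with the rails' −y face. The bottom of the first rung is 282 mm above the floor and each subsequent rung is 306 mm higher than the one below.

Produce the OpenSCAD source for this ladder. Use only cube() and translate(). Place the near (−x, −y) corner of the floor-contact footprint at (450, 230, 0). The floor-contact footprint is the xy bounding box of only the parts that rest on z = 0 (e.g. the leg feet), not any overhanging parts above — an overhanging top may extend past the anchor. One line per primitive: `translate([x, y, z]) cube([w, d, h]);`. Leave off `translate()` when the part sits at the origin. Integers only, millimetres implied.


// rung span = 365 - 2*34 = 297
// rung[k] z = 282 + k*306
translate([450, 230, 0]) cube([34, 32, 2244]);
translate([781, 230, 0]) cube([34, 32, 2244]);
translate([484, 230, 282]) cube([297, 32, 36]);
translate([484, 230, 588]) cube([297, 32, 36]);
translate([484, 230, 894]) cube([297, 32, 36]);
translate([484, 230, 1200]) cube([297, 32, 36]);
translate([484, 230, 1506]) cube([297, 32, 36]);
translate([484, 230, 1812]) cube([297, 32, 36]);
translate([484, 230, 2118]) cube([297, 32, 36]);


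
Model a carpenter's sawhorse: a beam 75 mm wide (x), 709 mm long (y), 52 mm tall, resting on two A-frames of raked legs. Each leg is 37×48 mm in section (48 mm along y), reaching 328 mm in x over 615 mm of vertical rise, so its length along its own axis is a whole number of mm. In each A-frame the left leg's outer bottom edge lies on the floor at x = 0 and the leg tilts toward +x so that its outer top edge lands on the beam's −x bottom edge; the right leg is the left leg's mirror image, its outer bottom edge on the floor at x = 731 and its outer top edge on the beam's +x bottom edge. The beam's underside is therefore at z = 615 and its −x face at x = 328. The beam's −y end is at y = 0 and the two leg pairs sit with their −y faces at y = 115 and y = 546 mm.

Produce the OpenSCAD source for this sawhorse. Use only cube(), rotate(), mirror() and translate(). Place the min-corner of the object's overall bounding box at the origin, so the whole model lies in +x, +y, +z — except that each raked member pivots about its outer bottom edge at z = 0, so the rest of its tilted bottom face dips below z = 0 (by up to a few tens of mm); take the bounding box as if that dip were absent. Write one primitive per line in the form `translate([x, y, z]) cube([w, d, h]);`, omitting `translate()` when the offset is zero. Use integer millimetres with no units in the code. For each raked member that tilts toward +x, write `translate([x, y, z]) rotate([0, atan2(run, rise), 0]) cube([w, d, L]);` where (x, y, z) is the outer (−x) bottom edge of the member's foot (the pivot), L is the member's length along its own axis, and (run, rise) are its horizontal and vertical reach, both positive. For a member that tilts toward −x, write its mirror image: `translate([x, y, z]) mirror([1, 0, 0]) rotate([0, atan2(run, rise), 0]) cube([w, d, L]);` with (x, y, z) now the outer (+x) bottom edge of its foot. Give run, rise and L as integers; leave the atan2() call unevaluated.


translate([328, 0, 615]) cube([75, 709, 52]);
translate([0, 115, 0]) rotate([0, atan2(328, 615), 0]) cube([37, 48, 697]);
translate([731, 115, 0]) mirror([1, 0, 0]) rotate([0, atan2(328, 615), 0]) cube([37, 48, 697]);
translate([0, 546, 0]) rotate([0, atan2(328, 615), 0]) cube([37, 48, 697]);
translate([731, 546, 0]) mirror([1, 0, 0]) rotate([0, atan2(328, 615), 0]) cube([37, 48, 697]);


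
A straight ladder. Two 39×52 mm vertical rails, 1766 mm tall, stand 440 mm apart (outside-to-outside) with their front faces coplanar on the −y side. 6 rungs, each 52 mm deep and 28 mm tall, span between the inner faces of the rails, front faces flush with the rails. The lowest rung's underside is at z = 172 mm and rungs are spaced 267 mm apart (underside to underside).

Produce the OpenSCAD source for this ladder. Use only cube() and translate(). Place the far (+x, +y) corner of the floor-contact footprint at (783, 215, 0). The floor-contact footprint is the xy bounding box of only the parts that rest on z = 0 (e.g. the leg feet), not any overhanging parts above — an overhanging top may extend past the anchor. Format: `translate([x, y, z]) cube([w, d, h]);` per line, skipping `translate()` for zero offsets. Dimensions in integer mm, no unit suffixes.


translate([343, 163, 0]) cube([39, 52, 1766]);
translate([744, 163, 0]) cube([39, 52, 1766]);
translate([382, 163, 172]) cube([362, 52, 28]);
translate([382, 163, 439]) cube([362, 52, 28]);
translate([382, 163, 706]) cube([362, 52, 28]);
translate([382, 163, 973]) cube([362, 52, 28]);
translate([382, 163, 1240]) cube([362, 52, 28]);
translate([382, 163, 1507]) cube([362, 52, 28]);


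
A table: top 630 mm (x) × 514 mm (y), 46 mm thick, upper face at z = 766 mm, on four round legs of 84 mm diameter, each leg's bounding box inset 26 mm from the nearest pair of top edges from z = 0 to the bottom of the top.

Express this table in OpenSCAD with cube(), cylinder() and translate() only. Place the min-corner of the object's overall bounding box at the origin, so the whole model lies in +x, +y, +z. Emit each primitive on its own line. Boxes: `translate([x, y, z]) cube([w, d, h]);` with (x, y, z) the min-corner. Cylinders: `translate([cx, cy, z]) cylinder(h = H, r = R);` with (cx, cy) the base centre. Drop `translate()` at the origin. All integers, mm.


translate([0, 0, 720]) cube([630, 514, 46]);
translate([68, 68, 0]) cylinder(h = 720, r = 42);
translate([562, 68, 0]) cylinder(h = 720, r = 42);
translate([68, 446, 0]) cylinder(h = 720, r = 42);
translate([562, 446, 0]) cylinder(h = 720, r = 42);


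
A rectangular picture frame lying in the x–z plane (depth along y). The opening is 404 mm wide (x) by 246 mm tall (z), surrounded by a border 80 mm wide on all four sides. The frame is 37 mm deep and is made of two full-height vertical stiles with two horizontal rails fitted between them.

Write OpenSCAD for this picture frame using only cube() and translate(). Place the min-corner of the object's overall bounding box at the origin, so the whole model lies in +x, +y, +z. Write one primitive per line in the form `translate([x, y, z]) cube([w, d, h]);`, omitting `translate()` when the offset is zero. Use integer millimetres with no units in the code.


cube([80, 37, 406]);
translate([484, 0, 0]) cube([80, 37, 406]);
translate([80, 0, 0]) cube([404, 37, 80]);
translate([80, 0, 326]) cube([404, 37, 80]);
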